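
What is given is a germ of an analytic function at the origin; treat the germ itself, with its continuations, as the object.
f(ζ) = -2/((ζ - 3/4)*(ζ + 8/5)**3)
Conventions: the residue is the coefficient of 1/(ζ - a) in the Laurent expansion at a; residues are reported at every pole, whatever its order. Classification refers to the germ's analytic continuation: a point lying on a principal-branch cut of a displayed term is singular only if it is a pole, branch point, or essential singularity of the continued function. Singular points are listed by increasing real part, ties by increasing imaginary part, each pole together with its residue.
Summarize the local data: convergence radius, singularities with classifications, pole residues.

Radius of convergence at 0: 3/4.
At -8/5: a pole of order 3; residue 16000/103823.
At 3/4: a pole of order 1; residue -16000/103823.

Denominator factor (ζ + 8/5)^3: pole of order 3 at -8/5, modulus 8/5.
Denominator factor (ζ - 3/4): pole of order 1 at 3/4, modulus 3/4.
The radius of convergence is the smallest modulus among the singular points: 3/4.
At the order-3 pole -8/5 set g(ζ) = (ζ - (-8/5))^3*f(ζ) = -2/(ζ - 3/4).
Order-3 pole: residue = g''(a)/2; g''(-8/5) = 32000/103823, so the residue is 16000/103823.
At the order-1 pole 3/4 set g(ζ) = (ζ - (3/4))*f(ζ) = -2/(ζ + 8/5)**3.
Simple pole: residue = g(a) at a = 3/4, which is -16000/103823.
List the singular points by increasing real part (a conjugate pair: the negative imaginary part first).


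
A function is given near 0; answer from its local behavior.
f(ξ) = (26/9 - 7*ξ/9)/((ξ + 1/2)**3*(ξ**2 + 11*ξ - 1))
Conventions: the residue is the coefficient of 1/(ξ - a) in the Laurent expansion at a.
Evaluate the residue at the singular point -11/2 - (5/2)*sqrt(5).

The residue is 3452/5625 - (7708/28125)*sqrt(5).

The factor ξ**2 + 11*ξ - 1 splits as (ξ - a)(ξ - a') with a = -11/2 - (5/2)*sqrt(5), a' = -11/2 + (5/2)*sqrt(5). At the order-1 pole a set g(ξ) = (ξ - a)*f(ξ) = [(26/9 - 7*ξ/9)/(ξ + 1/2)**3] / (ξ - a').
Simple pole: residue = g(a) at a = -11/2 - (5/2)*sqrt(5), which is 3452/5625 - (7708/28125)*sqrt(5).


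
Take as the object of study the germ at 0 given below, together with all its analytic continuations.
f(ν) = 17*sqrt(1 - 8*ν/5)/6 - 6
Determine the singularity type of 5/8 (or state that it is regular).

The term (17/6)*sqrt(1 - ν/(5/8)) has argument 1 - 5/8/(5/8) = 0 at 5/8: a square-root (algebraic, two-sheeted) branch point; the remaining terms are analytic or single-valued there.

The point is an algebraic (square-root) branch point.


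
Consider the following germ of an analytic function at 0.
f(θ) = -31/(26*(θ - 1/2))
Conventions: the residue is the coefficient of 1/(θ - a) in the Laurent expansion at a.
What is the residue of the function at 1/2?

At the order-1 pole 1/2 set g(θ) = (θ - (1/2))*f(θ) = -31/26.
Simple pole: residue = g(a) at a = 1/2, which is -31/26.

The residue is -31/26.


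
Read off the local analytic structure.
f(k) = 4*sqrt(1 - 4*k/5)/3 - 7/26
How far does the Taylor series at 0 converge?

Branch term (4/3)*sqrt(1 - k/(5/4)): its argument vanishes at k = 5/4, a square-root branch point, modulus 5/4.
The radius of convergence is the smallest modulus among the singular points: 5/4.

The radius of convergence is 5/4.


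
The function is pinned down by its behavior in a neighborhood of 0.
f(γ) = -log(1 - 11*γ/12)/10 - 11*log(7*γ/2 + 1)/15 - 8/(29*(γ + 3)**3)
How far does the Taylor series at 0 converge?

The radius of convergence is 2/7.

Denominator factor (γ + 3)^3: pole of order 3 at -3, modulus 3.
Branch term (-1/10)*log(1 - γ/(12/11)): its argument vanishes at γ = 12/11, a logarithmic branch point, modulus 12/11.
Branch term (-11/15)*log(1 - γ/(-2/7)): its argument vanishes at γ = -2/7, a logarithmic branch point, modulus 2/7.
The radius of convergence is the smallest modulus among the singular points: 2/7.


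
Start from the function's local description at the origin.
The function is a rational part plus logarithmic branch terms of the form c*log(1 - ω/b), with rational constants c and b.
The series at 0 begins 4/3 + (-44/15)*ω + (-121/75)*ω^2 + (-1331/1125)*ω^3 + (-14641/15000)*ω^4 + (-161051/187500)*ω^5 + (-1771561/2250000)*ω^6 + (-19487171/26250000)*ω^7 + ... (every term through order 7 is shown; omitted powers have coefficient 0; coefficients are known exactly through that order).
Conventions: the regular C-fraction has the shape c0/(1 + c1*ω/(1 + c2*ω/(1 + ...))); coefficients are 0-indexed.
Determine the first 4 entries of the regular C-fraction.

The regular C-fraction coefficients are [4/3, 11/5, -11/4, -11/300].

Taylor coefficients (read off): a_0 = 4/3, a_1 = -44/15, a_2 = -121/75, a_3 = -1331/1125.
c0 = a_0 = 4/3. Peel one level at a time: if S = 1 + c*ω/S' with S'(0) = 1, then c is the ω-coefficient of S and S' = c*ω/(S - 1).
S_1 = c0/f = 1 + (11/5)*ω + (121/20)*ω^2 + ...; c1 = 11/5.
S_2 = c1*ω/(S_1 - 1) = 1 + (-11/4)*ω + (-121/1200)*ω^2 + ...; c2 = -11/4.
S_3 = c2*ω/(S_2 - 1) = 1 + (-11/300)*ω + ...; c3 = -11/300.


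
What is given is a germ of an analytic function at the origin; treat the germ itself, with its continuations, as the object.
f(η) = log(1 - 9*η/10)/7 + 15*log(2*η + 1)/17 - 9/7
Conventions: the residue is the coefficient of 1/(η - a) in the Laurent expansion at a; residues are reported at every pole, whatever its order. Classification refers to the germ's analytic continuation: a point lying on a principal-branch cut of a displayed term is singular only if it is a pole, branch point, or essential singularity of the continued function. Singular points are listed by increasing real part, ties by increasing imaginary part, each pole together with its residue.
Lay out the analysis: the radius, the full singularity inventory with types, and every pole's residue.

Radius of convergence at 0: 1/2.
At -1/2: a logarithmic branch point.
At 10/9: a logarithmic branch point.

Branch term (1/7)*log(1 - η/(10/9)): its argument vanishes at η = 10/9, a logarithmic branch point, modulus 10/9.
Branch term (15/17)*log(1 - η/(-1/2)): its argument vanishes at η = -1/2, a logarithmic branch point, modulus 1/2.
The radius of convergence is the smallest modulus among the singular points: 1/2.
List the singular points by increasing real part (a conjugate pair: the negative imaginary part first).


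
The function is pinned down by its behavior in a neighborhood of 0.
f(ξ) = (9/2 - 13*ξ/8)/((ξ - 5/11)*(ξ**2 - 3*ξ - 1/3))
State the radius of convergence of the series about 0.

The radius of convergence is -3/2 + (1/6)*sqrt(93).

Denominator factor (ξ**2 - 3*ξ - 1/3): discriminant 31/3, real irrational roots 3/2 + (1/6)*sqrt(93) and 3/2 - (1/6)*sqrt(93); poles of order 1, moduli 3/2 + (1/6)*sqrt(93) and -3/2 + (1/6)*sqrt(93).
Denominator factor (ξ - 5/11): pole of order 1 at 5/11, modulus 5/11.
The radius of convergence is the smallest modulus among the singular points: -3/2 + (1/6)*sqrt(93).


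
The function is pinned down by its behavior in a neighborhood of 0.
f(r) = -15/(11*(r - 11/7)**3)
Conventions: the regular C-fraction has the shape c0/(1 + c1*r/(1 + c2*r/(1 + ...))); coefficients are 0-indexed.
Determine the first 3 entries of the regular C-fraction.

The regular C-fraction coefficients are [5145/14641, -21/11, 7/11].

Taylor coefficients (expand at 0): a_0 = 5145/14641, a_1 = 108045/161051, a_2 = 1512630/1771561.
c0 = a_0 = 5145/14641. Peel one level at a time: if S = 1 + c*r/S' with S'(0) = 1, then c is the r-coefficient of S and S' = c*r/(S - 1).
S_1 = c0/f = 1 + (-21/11)*r + (147/121)*r^2 + ...; c1 = -21/11.
S_2 = c1*r/(S_1 - 1) = 1 + (7/11)*r + ...; c2 = 7/11.


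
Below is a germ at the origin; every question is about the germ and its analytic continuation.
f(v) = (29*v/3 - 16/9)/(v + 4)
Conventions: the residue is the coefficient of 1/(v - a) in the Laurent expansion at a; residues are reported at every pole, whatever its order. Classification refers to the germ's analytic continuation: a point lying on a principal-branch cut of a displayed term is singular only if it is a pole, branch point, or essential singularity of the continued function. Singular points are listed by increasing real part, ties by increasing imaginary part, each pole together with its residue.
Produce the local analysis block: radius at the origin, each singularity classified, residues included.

Radius of convergence at 0: 4.
At -4: a pole of order 1; residue -364/9.

Denominator factor (v + 4): pole of order 1 at -4, modulus 4.
The radius of convergence is the smallest modulus among the singular points: 4.
At the order-1 pole -4 set g(v) = (v - (-4))*f(v) = 29*v/3 - 16/9.
Simple pole: residue = g(a) at a = -4, which is -364/9.


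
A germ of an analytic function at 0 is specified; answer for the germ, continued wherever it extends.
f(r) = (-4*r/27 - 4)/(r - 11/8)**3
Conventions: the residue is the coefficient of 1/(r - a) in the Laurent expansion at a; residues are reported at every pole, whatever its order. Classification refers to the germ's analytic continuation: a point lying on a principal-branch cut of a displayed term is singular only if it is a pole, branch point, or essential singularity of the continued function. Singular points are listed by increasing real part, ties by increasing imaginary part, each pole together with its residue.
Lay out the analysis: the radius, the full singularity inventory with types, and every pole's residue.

Radius of convergence at 0: 11/8.
At 11/8: a pole of order 3; residue 0.

Denominator factor (r - 11/8)^3: pole of order 3 at 11/8, modulus 11/8.
The radius of convergence is the smallest modulus among the singular points: 11/8.
At the order-3 pole 11/8 set g(r) = (r - (11/8))^3*f(r) = -4*r/27 - 4.
Order-3 pole: residue = g''(a)/2; g''(11/8) = 0, so the residue is 0.


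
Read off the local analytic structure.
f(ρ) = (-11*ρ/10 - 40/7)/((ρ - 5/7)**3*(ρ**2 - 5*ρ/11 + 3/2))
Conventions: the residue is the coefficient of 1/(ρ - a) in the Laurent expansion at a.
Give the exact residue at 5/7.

The residue is 8261904112/5998805513.

At the order-3 pole 5/7 set g(ρ) = (ρ - (5/7))^3*f(ρ) = (-11*ρ/10 - 40/7)/(ρ**2 - 5*ρ/11 + 3/2).
Order-3 pole: residue = g''(a)/2; g''(5/7) = 16523808224/5998805513, so the residue is 8261904112/5998805513.


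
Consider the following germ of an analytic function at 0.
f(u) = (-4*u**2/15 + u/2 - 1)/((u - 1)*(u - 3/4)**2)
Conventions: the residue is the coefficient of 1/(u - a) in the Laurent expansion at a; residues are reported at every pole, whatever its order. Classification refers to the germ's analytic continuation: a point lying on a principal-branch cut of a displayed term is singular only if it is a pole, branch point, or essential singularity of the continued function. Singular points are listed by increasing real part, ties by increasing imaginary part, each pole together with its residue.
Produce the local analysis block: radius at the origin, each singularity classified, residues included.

Denominator factor (u - 1): pole of order 1 at 1, modulus 1.
Denominator factor (u - 3/4)^2: pole of order 2 at 3/4, modulus 3/4.
The radius of convergence is the smallest modulus among the singular points: 3/4.
At the order-2 pole 3/4 set g(u) = (u - (3/4))^2*f(u) = (-4*u**2/15 + u/2 - 1)/(u - 1).
Order-2 pole: residue = g'(a); g'(3/4) = 12, so the residue is 12.
At the order-1 pole 1 set g(u) = (u - (1))*f(u) = (-4*u**2/15 + u/2 - 1)/(u - 3/4)**2.
Simple pole: residue = g(a) at a = 1, which is -184/15.
List the singular points by increasing real part (a conjugate pair: the negative imaginary part first).

Radius of convergence at 0: 3/4.
At 3/4: a pole of order 2; residue 12.
At 1: a pole of order 1; residue -184/15.


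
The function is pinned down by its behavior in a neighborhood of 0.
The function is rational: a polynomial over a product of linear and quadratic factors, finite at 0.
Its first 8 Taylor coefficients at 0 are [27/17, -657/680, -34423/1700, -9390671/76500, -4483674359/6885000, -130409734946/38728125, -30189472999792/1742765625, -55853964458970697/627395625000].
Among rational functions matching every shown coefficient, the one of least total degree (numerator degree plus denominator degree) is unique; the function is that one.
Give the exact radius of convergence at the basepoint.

The radius of convergence is 11/18 - (1/90)*sqrt(1405).

No rational of total degree below 4 reproduces all 8 coefficients; solving the [1/3] Pade equations on them gives f(w) = (31*w/8 - 9/17)/((w - 5/3)*(w**2 - 11*w/9 + 1/5)), whose expansion matches every shown term.
Denominator factor (w - 5/3): pole of order 1 at 5/3, modulus 5/3.
Denominator factor (w**2 - 11*w/9 + 1/5): discriminant 281/405, real irrational roots 11/18 + (1/90)*sqrt(1405) and 11/18 - (1/90)*sqrt(1405); poles of order 1, moduli 11/18 + (1/90)*sqrt(1405) and 11/18 - (1/90)*sqrt(1405).
The radius of convergence is the smallest modulus among the singular points: 11/18 - (1/90)*sqrt(1405).


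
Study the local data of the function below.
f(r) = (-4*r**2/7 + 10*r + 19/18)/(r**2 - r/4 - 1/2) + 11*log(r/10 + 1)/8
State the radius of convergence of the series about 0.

Denominator factor (r**2 - r/4 - 1/2): discriminant 33/16, real irrational roots 1/8 + (1/8)*sqrt(33) and 1/8 - (1/8)*sqrt(33); poles of order 1, moduli 1/8 + (1/8)*sqrt(33) and -1/8 + (1/8)*sqrt(33).
Branch term (11/8)*log(1 - r/(-10)): its argument vanishes at r = -10, a logarithmic branch point, modulus 10.
The radius of convergence is the smallest modulus among the singular points: -1/8 + (1/8)*sqrt(33).

The radius of convergence is -1/8 + (1/8)*sqrt(33).


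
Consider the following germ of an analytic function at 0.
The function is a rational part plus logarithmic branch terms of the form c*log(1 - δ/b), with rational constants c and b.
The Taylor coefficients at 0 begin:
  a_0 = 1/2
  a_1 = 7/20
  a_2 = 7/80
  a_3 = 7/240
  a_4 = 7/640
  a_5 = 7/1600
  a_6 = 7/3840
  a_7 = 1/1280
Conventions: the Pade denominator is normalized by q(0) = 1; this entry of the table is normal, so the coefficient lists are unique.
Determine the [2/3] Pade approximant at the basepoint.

The Pade approximant has numerator coefficients [1/2, 23/320, -129/1600]; denominator coefficients [1, -89/160, 17/320, 7/3840].

Taylor coefficients needed (read off): a_0 = 1/2, a_1 = 7/20, a_2 = 7/80, a_3 = 7/240, a_4 = 7/640, a_5 = 7/1600.
Write the denominator as Q(δ) = 1 + q1*δ + q2*δ^2 + q3*δ^3. Requiring Q*f - P = O(δ^6) with deg P <= 2 kills the coefficients of δ^3..δ^5 in Q*f:
  δ^3: a_3 + q1*a_2 + q2*a_1 + q3*a_0 = 0, i.e. 7/240 + (7/80)*q1 + (7/20)*q2 + (1/2)*q3 = 0.
  δ^4: a_4 + q1*a_3 + q2*a_2 + q3*a_1 = 0, i.e. 7/640 + (7/240)*q1 + (7/80)*q2 + (7/20)*q3 = 0.
  δ^5: a_5 + q1*a_4 + q2*a_3 + q3*a_2 = 0, i.e. 7/1600 + (7/640)*q1 + (7/240)*q2 + (7/80)*q3 = 0.
Solving this linear system: q1 = -89/160, q2 = 17/320, q3 = 7/3840.
The numerator is Q*f truncated at degree 2: P0 = a_0 = 1/2; P1 = a_1 + q1*a_0 = 23/320; P2 = a_2 + q1*a_1 + q2*a_0 = -129/1600.


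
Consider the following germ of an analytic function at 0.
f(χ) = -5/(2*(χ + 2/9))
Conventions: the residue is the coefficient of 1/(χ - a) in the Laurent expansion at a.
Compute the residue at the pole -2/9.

The residue is -5/2.

At the order-1 pole -2/9 set g(χ) = (χ - (-2/9))*f(χ) = -5/2.
Simple pole: residue = g(a) at a = -2/9, which is -5/2.


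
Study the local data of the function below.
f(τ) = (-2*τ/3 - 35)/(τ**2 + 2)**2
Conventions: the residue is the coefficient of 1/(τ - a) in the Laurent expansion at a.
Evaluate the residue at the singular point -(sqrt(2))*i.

The factor τ**2 + 2 splits as (τ - a)(τ - a') with a = -(sqrt(2))*i, a' = (sqrt(2))*i. At the order-2 pole a set g(τ) = (τ - a)^2*f(τ) = [-2*τ/3 - 35] / (τ - a')^2.
Order-2 pole: residue = g'(a); g'(-(sqrt(2))*i) = -((35/16)*sqrt(2))*i, so the residue is -((35/16)*sqrt(2))*i.

The residue is -((35/16)*sqrt(2))*i.


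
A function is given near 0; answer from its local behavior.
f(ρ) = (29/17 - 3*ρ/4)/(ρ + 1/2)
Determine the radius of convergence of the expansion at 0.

The radius of convergence is 1/2.

Denominator factor (ρ + 1/2): pole of order 1 at -1/2, modulus 1/2.
The radius of convergence is the smallest modulus among the singular points: 1/2.


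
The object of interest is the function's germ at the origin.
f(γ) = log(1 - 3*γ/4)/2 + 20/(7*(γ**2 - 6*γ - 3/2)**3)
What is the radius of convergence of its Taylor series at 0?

The radius of convergence is -3 + (1/2)*sqrt(42).

Denominator factor (γ**2 - 6*γ - 3/2)^3: discriminant 42, real irrational roots 3 + (1/2)*sqrt(42) and 3 - (1/2)*sqrt(42); poles of order 3, moduli 3 + (1/2)*sqrt(42) and -3 + (1/2)*sqrt(42).
Branch term (1/2)*log(1 - γ/(4/3)): its argument vanishes at γ = 4/3, a logarithmic branch point, modulus 4/3.
The radius of convergence is the smallest modulus among the singular points: -3 + (1/2)*sqrt(42).


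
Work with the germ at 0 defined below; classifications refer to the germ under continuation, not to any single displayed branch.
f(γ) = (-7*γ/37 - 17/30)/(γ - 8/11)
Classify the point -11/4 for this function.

Denominator factors: γ - 8/11 = -153/44 at γ = -11/4 — none vanishes.
So the germ continues analytically to -11/4.

The point is a regular point.


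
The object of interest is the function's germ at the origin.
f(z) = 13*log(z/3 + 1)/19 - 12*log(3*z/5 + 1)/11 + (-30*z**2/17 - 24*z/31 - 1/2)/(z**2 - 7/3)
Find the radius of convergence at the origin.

Denominator factor (z**2 - 7/3): discriminant 28/3, real irrational roots (1/3)*sqrt(21) and -(1/3)*sqrt(21); poles of order 1, moduli (1/3)*sqrt(21) and (1/3)*sqrt(21).
Branch term (13/19)*log(1 - z/(-3)): its argument vanishes at z = -3, a logarithmic branch point, modulus 3.
Branch term (-12/11)*log(1 - z/(-5/3)): its argument vanishes at z = -5/3, a logarithmic branch point, modulus 5/3.
The radius of convergence is the smallest modulus among the singular points: (1/3)*sqrt(21).

The radius of convergence is (1/3)*sqrt(21).


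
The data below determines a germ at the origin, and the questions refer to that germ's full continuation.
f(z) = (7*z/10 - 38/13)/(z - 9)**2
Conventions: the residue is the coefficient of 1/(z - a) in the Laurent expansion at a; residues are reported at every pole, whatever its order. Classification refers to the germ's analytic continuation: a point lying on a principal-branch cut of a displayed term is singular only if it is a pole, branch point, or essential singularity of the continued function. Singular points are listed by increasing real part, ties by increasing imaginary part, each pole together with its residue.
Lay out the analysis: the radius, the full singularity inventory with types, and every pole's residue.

Radius of convergence at 0: 9.
At 9: a pole of order 2; residue 7/10.

Denominator factor (z - 9)^2: pole of order 2 at 9, modulus 9.
The radius of convergence is the smallest modulus among the singular points: 9.
At the order-2 pole 9 set g(z) = (z - (9))^2*f(z) = 7*z/10 - 38/13.
Order-2 pole: residue = g'(a); g'(9) = 7/10, so the residue is 7/10.


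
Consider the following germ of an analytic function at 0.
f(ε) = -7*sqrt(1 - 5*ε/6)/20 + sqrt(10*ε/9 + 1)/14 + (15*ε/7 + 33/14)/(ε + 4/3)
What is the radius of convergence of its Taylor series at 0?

The radius of convergence is 9/10.

Denominator factor (ε + 4/3): pole of order 1 at -4/3, modulus 4/3.
Branch term (-7/20)*sqrt(1 - ε/(6/5)): its argument vanishes at ε = 6/5, a square-root branch point, modulus 6/5.
Branch term (1/14)*sqrt(1 - ε/(-9/10)): its argument vanishes at ε = -9/10, a square-root branch point, modulus 9/10.
The radius of convergence is the smallest modulus among the singular points: 9/10.


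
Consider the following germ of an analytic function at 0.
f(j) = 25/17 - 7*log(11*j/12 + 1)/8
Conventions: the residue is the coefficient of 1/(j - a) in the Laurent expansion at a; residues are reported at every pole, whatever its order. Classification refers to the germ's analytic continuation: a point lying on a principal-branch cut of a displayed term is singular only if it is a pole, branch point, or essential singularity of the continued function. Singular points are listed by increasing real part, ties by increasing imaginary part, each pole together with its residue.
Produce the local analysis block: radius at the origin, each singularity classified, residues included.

Radius of convergence at 0: 12/11.
At -12/11: a logarithmic branch point.

Branch term (-7/8)*log(1 - j/(-12/11)): its argument vanishes at j = -12/11, a logarithmic branch point, modulus 12/11.
The radius of convergence is the smallest modulus among the singular points: 12/11.


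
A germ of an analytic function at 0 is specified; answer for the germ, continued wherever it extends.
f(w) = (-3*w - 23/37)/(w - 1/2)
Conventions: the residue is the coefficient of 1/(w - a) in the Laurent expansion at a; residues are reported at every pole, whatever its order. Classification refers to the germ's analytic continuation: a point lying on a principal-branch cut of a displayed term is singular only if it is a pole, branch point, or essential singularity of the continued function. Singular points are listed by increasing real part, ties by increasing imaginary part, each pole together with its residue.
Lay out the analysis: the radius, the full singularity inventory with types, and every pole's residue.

Radius of convergence at 0: 1/2.
At 1/2: a pole of order 1; residue -157/74.

Denominator factor (w - 1/2): pole of order 1 at 1/2, modulus 1/2.
The radius of convergence is the smallest modulus among the singular points: 1/2.
At the order-1 pole 1/2 set g(w) = (w - (1/2))*f(w) = -3*w - 23/37.
Simple pole: residue = g(a) at a = 1/2, which is -157/74.


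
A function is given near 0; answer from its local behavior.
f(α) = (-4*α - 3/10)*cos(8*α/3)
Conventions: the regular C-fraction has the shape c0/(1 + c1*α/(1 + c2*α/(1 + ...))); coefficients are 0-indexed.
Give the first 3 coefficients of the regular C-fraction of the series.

The regular C-fraction coefficients are [-3/10, -40/3, 68/5].

Taylor coefficients (expand at 0): a_0 = -3/10, a_1 = -4, a_2 = 16/15.
c0 = a_0 = -3/10. Peel one level at a time: if S = 1 + c*α/S' with S'(0) = 1, then c is the α-coefficient of S and S' = c*α/(S - 1).
S_1 = c0/f = 1 + (-40/3)*α + (544/3)*α^2 + ...; c1 = -40/3.
S_2 = c1*α/(S_1 - 1) = 1 + (68/5)*α + ...; c2 = 68/5.


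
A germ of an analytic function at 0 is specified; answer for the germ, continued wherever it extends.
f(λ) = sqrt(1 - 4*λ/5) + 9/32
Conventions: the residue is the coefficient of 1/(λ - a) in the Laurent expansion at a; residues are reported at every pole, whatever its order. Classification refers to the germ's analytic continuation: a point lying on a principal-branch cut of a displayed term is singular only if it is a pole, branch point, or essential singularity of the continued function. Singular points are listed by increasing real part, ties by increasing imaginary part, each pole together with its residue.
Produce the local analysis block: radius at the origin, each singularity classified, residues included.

Radius of convergence at 0: 5/4.
At 5/4: an algebraic (square-root) branch point.

Branch term (1)*sqrt(1 - λ/(5/4)): its argument vanishes at λ = 5/4, a square-root branch point, modulus 5/4.
The radius of convergence is the smallest modulus among the singular points: 5/4.


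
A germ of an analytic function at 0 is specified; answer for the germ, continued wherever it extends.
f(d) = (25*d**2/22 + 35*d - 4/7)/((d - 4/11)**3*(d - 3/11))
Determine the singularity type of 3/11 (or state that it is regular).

The point is a pole of order 1.

The denominator factor d - 3/11 vanishes at 3/11 and appears to the power 1; the numerator there equals 168797/18634, nonzero, and no other factor vanishes.
Hence a pole whose order is the multiplicity, 1.


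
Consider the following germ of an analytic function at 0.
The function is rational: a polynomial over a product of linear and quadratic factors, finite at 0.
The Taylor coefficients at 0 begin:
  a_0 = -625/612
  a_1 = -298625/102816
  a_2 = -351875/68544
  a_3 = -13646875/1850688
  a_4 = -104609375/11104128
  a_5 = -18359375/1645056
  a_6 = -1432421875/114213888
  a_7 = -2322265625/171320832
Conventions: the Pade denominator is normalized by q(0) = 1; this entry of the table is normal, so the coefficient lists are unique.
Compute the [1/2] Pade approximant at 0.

The Pade approximant has numerator coefficients [-625/612, -120920208625/222125845536]; denominator coefficients [1, -29956315/12962526, 120224075/77775156].

Taylor coefficients needed (read off): a_0 = -625/612, a_1 = -298625/102816, a_2 = -351875/68544, a_3 = -13646875/1850688.
Write the denominator as Q(μ) = 1 + q1*μ + q2*μ^2. Requiring Q*f - P = O(μ^4) with deg P <= 1 kills the coefficients of μ^2..μ^3 in Q*f:
  μ^2: a_2 + q1*a_1 + q2*a_0 = 0, i.e. -351875/68544 + (-298625/102816)*q1 + (-625/612)*q2 = 0.
  μ^3: a_3 + q1*a_2 + q2*a_1 = 0, i.e. -13646875/1850688 + (-351875/68544)*q1 + (-298625/102816)*q2 = 0.
Solving this linear system: q1 = -29956315/12962526, q2 = 120224075/77775156.
The numerator is Q*f truncated at degree 1: P0 = a_0 = -625/612; P1 = a_1 + q1*a_0 = -120920208625/222125845536.


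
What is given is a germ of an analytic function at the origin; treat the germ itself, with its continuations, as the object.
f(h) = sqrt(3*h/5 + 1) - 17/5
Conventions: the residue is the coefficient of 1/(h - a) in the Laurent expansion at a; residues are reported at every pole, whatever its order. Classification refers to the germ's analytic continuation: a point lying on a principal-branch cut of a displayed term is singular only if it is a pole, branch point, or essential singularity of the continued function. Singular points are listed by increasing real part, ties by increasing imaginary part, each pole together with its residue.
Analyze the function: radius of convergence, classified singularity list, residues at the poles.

Branch term (1)*sqrt(1 - h/(-5/3)): its argument vanishes at h = -5/3, a square-root branch point, modulus 5/3.
The radius of convergence is the smallest modulus among the singular points: 5/3.

Radius of convergence at 0: 5/3.
At -5/3: an algebraic (square-root) branch point.


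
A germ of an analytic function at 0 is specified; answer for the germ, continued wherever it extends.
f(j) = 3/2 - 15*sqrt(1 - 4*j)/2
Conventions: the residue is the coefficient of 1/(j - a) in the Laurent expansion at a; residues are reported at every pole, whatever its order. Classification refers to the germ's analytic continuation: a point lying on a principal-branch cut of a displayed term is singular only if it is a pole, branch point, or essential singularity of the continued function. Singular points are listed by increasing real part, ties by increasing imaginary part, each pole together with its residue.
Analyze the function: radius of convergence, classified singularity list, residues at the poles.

Branch term (-15/2)*sqrt(1 - j/(1/4)): its argument vanishes at j = 1/4, a square-root branch point, modulus 1/4.
The radius of convergence is the smallest modulus among the singular points: 1/4.

Radius of convergence at 0: 1/4.
At 1/4: an algebraic (square-root) branch point.


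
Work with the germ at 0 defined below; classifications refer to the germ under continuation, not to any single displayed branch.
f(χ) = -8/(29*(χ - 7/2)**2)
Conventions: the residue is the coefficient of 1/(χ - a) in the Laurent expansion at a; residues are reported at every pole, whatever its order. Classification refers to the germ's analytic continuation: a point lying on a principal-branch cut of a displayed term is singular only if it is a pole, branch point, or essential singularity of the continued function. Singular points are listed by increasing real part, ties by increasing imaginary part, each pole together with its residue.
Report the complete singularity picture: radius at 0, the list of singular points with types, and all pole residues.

Denominator factor (χ - 7/2)^2: pole of order 2 at 7/2, modulus 7/2.
The radius of convergence is the smallest modulus among the singular points: 7/2.
At the order-2 pole 7/2 set g(χ) = (χ - (7/2))^2*f(χ) = -8/29.
Order-2 pole: residue = g'(a); g'(7/2) = 0, so the residue is 0.

Radius of convergence at 0: 7/2.
At 7/2: a pole of order 2; residue 0.


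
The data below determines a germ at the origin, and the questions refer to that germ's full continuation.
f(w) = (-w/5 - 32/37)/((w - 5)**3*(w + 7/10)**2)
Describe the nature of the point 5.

The point is a pole of order 3.

The denominator factor w - 5 vanishes at 5 and appears to the power 3; the numerator there equals -69/37, nonzero, and no other factor vanishes.
Hence a pole whose order is the multiplicity, 3.


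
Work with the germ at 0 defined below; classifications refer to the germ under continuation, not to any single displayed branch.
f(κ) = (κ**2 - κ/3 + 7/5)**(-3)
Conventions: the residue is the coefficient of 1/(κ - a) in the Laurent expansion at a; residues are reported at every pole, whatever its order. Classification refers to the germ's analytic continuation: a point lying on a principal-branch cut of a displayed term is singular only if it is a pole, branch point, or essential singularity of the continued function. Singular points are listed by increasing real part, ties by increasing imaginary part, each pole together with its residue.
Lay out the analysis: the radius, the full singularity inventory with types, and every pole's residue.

Denominator factor (κ**2 - κ/3 + 7/5)^3: discriminant -247/45, complex-conjugate roots (1/6) + ((1/30)*sqrt(1235))*i and (1/6) - ((1/30)*sqrt(1235))*i; poles of order 3, moduli (1/5)*sqrt(35) and (1/5)*sqrt(35).
The radius of convergence is the smallest modulus among the singular points: (1/5)*sqrt(35).
The factor κ**2 - κ/3 + 7/5 splits as (κ - a)(κ - a') with a = (1/6) - ((1/30)*sqrt(1235))*i, a' = (1/6) + ((1/30)*sqrt(1235))*i. At the order-3 pole a set g(κ) = (κ - a)^3*f(κ) = [1] / (κ - a')^3.
Order-3 pole: residue = g''(a)/2; g''((1/6) - ((1/30)*sqrt(1235))*i) = ((72900/15069223)*sqrt(1235))*i, so the residue is ((36450/15069223)*sqrt(1235))*i.
The factor κ**2 - κ/3 + 7/5 splits as (κ - a)(κ - a') with a = (1/6) + ((1/30)*sqrt(1235))*i, a' = (1/6) - ((1/30)*sqrt(1235))*i. At the order-3 pole a set g(κ) = (κ - a)^3*f(κ) = [1] / (κ - a')^3.
Order-3 pole: residue = g''(a)/2; g''((1/6) + ((1/30)*sqrt(1235))*i) = -((72900/15069223)*sqrt(1235))*i, so the residue is -((36450/15069223)*sqrt(1235))*i.
List the singular points by increasing real part (a conjugate pair: the negative imaginary part first).

Radius of convergence at 0: (1/5)*sqrt(35).
At (1/6) - ((1/30)*sqrt(1235))*i: a pole of order 3; residue ((36450/15069223)*sqrt(1235))*i.
At (1/6) + ((1/30)*sqrt(1235))*i: a pole of order 3; residue -((36450/15069223)*sqrt(1235))*i.


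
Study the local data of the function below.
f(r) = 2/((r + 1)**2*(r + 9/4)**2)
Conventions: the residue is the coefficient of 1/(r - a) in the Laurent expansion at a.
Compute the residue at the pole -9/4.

At the order-2 pole -9/4 set g(r) = (r - (-9/4))^2*f(r) = 2/(r + 1)**2.
Order-2 pole: residue = g'(a); g'(-9/4) = 256/125, so the residue is 256/125.

The residue is 256/125.


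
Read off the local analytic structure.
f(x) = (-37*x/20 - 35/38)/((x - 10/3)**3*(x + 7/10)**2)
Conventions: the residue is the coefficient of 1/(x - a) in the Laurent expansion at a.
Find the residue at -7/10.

The residue is 97569900/4072818739.

At the order-2 pole -7/10 set g(x) = (x - (-7/10))^2*f(x) = (-37*x/20 - 35/38)/(x - 10/3)**3.
Order-2 pole: residue = g'(a); g'(-7/10) = 97569900/4072818739, so the residue is 97569900/4072818739.


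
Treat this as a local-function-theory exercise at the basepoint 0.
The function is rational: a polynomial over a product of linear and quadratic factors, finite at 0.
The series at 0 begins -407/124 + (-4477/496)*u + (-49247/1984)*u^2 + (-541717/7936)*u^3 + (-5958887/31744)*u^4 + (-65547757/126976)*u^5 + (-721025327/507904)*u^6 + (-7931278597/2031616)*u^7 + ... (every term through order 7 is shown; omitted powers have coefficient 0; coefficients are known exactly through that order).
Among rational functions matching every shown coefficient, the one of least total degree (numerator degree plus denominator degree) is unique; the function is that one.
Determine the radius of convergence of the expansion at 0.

No rational of total degree below 1 reproduces all 8 coefficients; solving the [0/1] Pade equations on them gives f(u) = 37/(31*(u - 4/11)), whose expansion matches every shown term.
Denominator factor (u - 4/11): pole of order 1 at 4/11, modulus 4/11.
The radius of convergence is the smallest modulus among the singular points: 4/11.

The radius of convergence is 4/11.


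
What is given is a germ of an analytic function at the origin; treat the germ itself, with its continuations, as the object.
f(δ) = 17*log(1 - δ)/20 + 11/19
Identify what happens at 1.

The term (17/20)*log(1 - δ/(1)) has argument 1 - 1/(1) = 0 at 1: a logarithmic (infinitely-sheeted) branch point; the remaining terms are analytic or single-valued there.

The point is a logarithmic branch point.


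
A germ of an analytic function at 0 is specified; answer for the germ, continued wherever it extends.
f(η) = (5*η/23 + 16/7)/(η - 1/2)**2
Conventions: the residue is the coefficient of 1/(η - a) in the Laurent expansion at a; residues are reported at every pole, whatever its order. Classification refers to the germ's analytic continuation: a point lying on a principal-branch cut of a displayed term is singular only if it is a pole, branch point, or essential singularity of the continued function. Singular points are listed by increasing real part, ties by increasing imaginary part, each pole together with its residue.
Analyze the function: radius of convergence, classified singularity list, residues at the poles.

Denominator factor (η - 1/2)^2: pole of order 2 at 1/2, modulus 1/2.
The radius of convergence is the smallest modulus among the singular points: 1/2.
At the order-2 pole 1/2 set g(η) = (η - (1/2))^2*f(η) = 5*η/23 + 16/7.
Order-2 pole: residue = g'(a); g'(1/2) = 5/23, so the residue is 5/23.

Radius of convergence at 0: 1/2.
At 1/2: a pole of order 2; residue 5/23.


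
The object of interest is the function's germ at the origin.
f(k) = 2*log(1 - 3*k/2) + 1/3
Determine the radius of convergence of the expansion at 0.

Branch term (2)*log(1 - k/(2/3)): its argument vanishes at k = 2/3, a logarithmic branch point, modulus 2/3.
The radius of convergence is the smallest modulus among the singular points: 2/3.

The radius of convergence is 2/3.


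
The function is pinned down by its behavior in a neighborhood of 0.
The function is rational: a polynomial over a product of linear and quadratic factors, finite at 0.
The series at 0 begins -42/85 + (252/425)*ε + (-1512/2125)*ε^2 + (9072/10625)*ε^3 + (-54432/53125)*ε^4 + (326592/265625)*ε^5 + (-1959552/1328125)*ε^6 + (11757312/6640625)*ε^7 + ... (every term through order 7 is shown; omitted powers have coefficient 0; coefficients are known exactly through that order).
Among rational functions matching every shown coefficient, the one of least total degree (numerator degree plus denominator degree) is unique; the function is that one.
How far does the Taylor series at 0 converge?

No rational of total degree below 1 reproduces all 8 coefficients; solving the [0/1] Pade equations on them gives f(ε) = -7/(17*(ε + 5/6)), whose expansion matches every shown term.
Denominator factor (ε + 5/6): pole of order 1 at -5/6, modulus 5/6.
The radius of convergence is the smallest modulus among the singular points: 5/6.

The radius of convergence is 5/6.


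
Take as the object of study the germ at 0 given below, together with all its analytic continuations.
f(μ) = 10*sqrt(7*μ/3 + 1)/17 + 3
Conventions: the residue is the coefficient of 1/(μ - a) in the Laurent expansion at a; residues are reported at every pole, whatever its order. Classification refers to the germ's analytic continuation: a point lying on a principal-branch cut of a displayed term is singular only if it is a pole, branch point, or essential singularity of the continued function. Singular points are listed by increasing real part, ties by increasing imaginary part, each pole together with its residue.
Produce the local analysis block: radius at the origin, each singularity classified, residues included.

Branch term (10/17)*sqrt(1 - μ/(-3/7)): its argument vanishes at μ = -3/7, a square-root branch point, modulus 3/7.
The radius of convergence is the smallest modulus among the singular points: 3/7.

Radius of convergence at 0: 3/7.
At -3/7: an algebraic (square-root) branch point.


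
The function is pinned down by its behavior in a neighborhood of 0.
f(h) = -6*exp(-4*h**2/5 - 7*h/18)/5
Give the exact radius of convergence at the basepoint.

The factor exp(-4*h**2/5 - 7*h/18) is entire and contributes no finite singular point.
The polynomial part has no poles.
No finite singular points: the Taylor series at 0 converges everywhere.

The radius of convergence is infinite.


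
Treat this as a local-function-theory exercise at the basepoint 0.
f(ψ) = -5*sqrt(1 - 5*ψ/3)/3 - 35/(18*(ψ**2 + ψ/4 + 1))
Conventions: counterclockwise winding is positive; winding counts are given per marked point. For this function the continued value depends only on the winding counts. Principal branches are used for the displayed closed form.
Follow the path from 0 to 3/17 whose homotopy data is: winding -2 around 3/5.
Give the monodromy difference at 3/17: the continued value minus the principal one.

Continued minus principal equals 0.

The rational part is single-valued and drops out of the difference; each branch term changes only by its own monodromy.
(-5/3)*sqrt(1 - ψ/(3/5)): winding -2 is even, the square root returns to the same sheet, contribution 0.
Summing the contributions at ψ = 3/17 gives 0.


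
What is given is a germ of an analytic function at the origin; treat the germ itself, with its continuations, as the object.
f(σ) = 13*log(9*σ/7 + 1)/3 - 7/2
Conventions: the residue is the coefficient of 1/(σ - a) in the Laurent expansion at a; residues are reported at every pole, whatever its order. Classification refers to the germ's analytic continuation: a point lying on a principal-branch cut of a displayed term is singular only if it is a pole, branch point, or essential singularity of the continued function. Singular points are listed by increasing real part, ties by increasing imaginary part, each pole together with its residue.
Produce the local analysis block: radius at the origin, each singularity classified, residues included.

Radius of convergence at 0: 7/9.
At -7/9: a logarithmic branch point.

Branch term (13/3)*log(1 - σ/(-7/9)): its argument vanishes at σ = -7/9, a logarithmic branch point, modulus 7/9.
The radius of convergence is the smallest modulus among the singular points: 7/9.


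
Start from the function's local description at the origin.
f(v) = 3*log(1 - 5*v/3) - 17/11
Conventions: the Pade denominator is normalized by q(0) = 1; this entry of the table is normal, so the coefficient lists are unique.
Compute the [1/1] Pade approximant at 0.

The Pade approximant has numerator coefficients [-17/11, -245/66]; denominator coefficients [1, -5/6].

Taylor coefficients needed (expand at 0): a_0 = -17/11, a_1 = -5, a_2 = -25/6.
Write the denominator as Q(v) = 1 + q1*v. Requiring Q*f - P = O(v^3) with deg P <= 1 kills the coefficients of v^2..v^2 in Q*f:
  v^2: a_2 + q1*a_1 = 0, i.e. -25/6 + (-5)*q1 = 0.
Solving this linear system: q1 = -5/6.
The numerator is Q*f truncated at degree 1: P0 = a_0 = -17/11; P1 = a_1 + q1*a_0 = -245/66.


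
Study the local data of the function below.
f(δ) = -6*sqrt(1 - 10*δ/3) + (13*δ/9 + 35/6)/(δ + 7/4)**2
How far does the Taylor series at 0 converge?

The radius of convergence is 3/10.

Denominator factor (δ + 7/4)^2: pole of order 2 at -7/4, modulus 7/4.
Branch term (-6)*sqrt(1 - δ/(3/10)): its argument vanishes at δ = 3/10, a square-root branch point, modulus 3/10.
The radius of convergence is the smallest modulus among the singular points: 3/10.
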